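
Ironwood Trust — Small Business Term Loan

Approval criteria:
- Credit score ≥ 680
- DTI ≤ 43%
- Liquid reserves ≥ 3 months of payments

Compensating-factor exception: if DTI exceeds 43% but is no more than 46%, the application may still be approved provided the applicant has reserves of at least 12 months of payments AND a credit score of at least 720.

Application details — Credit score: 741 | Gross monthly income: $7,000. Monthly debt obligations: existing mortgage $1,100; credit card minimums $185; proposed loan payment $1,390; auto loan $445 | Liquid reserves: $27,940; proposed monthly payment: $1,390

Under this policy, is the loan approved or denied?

Credit score 741 ≥ 680 (meets base)
Total debts = (1,100 + 185 + 1,390 + 445) = 3,120. DTI: 3,120 ÷ 7,000 = 44.6%, over the 43% base limit.
Liquid reserves cover 27,940/1,390 = 20.1 months — ≥ 3 required
DTI 44.6% is within the 43%–46% exception band; checking compensating factors.
Reserves 20.1 ≥ 12 months; credit score 741 ≥ 720.
Both override conditions satisfied; DTI exception granted.

Approved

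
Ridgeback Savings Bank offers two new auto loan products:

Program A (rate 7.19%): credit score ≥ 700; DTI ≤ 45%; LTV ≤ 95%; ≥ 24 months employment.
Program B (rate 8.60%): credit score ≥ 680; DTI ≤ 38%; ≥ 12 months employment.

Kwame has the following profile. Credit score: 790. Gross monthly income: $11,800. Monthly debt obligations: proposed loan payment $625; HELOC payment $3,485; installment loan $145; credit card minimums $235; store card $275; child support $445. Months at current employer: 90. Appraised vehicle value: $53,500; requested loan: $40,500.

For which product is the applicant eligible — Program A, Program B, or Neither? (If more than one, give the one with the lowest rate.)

Total debts = (625 + 3,485 + 145 + 235 + 275 + 445) = 5,210; DTI = 5,210/11,800 = 44.2%.
LTV = 40,500/53,500 = 75.7%.
Program A: score 790 ≥ 700; DTI 44.2% ≤ 45%; LTV 75.7% ≤ 95%; employment 90 ≥ 24 mo → qualifies.
Program B: score 790 ≥ 680; DTI 44.2% > 38%; employment 90 ≥ 12 mo → does not qualify.

Program A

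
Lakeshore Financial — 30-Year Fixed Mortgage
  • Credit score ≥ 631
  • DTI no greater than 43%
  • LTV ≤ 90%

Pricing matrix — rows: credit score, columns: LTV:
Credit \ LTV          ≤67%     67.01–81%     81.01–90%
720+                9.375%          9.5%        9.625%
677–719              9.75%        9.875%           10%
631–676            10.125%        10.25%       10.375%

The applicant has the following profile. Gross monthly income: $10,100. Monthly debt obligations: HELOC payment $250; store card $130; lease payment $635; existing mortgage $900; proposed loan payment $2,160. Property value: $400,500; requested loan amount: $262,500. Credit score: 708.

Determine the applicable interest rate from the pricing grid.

Credit score 708 ≥ 631; Total monthly debts = (250 + 130 + 635 + 900 + 2,160) = 4,075. Debt-to-income = 4,075/10,100 = 40.3% — meets 43% limit
LTV: 262,500 ÷ 400,500 = 65.5%, within 90% cap
Score 708 is in the 677–719 band; LTV 65.5% is in the ≤67% band → 9.75%.

9.75%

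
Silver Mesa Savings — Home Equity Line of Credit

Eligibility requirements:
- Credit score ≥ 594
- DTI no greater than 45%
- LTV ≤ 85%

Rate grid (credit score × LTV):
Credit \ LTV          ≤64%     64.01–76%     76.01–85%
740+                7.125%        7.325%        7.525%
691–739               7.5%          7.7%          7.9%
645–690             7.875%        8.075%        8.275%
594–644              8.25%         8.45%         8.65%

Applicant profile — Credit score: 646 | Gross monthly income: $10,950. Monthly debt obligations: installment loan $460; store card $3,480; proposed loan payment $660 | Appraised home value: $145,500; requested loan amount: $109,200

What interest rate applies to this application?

Credit score 646 ≥ 594; Total monthly debts = (460 + 3,480 + 660) = 4,600. DTI = 4,600/10,950 = 42% ≤ 45%
LTV = 109,200/145,500 = 75.1% ≤ 85%
Row: 646 falls in 645–690. Column: 75.1% falls in 64.01–76%. Rate = 8.075%.

8.075%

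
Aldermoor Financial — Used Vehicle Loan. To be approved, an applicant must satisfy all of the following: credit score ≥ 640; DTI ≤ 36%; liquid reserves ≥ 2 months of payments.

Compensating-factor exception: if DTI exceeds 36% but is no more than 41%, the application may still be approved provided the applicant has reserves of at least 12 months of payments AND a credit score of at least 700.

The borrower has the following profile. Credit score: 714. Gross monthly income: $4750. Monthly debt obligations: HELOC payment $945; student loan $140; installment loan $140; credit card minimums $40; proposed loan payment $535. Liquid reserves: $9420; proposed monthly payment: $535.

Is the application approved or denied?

Credit score 714 ≥ 640 (meets base)
Total debts = (945 + 140 + 140 + 40 + 535) = 1,800. DTI = 1,800/4,750 = 37.9% > 36% — standard DTI limit exceeded.
Reserves = 9,420/535 = 17.6 months ≥ 2
DTI 37.9% is within the 36%–41% exception band; checking compensating factors.
Override check — reserves: 17.6 mo (ok); score: 714 (ok).
Both compensating conditions met → exception applies.

Approved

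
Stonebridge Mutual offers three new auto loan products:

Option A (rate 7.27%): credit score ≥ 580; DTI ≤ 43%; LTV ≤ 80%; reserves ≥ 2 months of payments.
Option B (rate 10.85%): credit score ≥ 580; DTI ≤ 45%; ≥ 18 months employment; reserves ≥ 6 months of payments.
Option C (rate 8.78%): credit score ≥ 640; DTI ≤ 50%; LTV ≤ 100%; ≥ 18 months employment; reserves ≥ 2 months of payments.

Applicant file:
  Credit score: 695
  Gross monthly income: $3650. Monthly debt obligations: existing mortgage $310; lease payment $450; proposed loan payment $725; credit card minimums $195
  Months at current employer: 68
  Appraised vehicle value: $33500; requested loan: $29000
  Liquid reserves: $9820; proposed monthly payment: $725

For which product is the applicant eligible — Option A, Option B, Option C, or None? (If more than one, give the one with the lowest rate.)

Total debts = (310 + 450 + 725 + 195) = 1,680; DTI = 1,680/3,650 = 46%.
LTV = 29,000/33,500 = 86.6%.
Reserves = 9,820/725 = 13.5 months.
Option A: score 695 ≥ 580; DTI 46% > 43%; LTV 86.6% > 80%; reserves 13.5 ≥ 2 mo → does not qualify.
Option B: score 695 ≥ 580; DTI 46% > 45%; employment 68 ≥ 18 mo; reserves 13.5 ≥ 6 mo → does not qualify.
Option C: score 695 ≥ 640; DTI 46% ≤ 50%; LTV 86.6% ≤ 100%; employment 68 ≥ 18 mo; reserves 13.5 ≥ 2 mo → qualifies.

Option C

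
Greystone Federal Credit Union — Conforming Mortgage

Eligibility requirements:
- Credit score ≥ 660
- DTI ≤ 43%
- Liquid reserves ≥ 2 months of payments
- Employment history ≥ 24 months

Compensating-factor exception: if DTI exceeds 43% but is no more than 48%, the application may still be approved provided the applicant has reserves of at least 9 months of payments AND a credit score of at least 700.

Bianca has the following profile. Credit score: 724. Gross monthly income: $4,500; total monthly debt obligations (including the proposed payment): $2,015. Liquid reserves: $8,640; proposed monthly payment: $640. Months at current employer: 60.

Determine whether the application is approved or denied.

Credit score 724 ≥ 660 (meets base)
DTI: 2,015 ÷ 4,500 = 44.8%, over the 43% base limit.
Liquid reserves cover 8,640/640 = 13.5 months — ≥ 2 required
Employment 60 ≥ 24 months
DTI 44.8% is within the 43%–48% exception band; checking compensating factors.
Override check — reserves: 13.5 mo (ok); score: 724 (ok).
Both override conditions satisfied; DTI exception granted.

Approved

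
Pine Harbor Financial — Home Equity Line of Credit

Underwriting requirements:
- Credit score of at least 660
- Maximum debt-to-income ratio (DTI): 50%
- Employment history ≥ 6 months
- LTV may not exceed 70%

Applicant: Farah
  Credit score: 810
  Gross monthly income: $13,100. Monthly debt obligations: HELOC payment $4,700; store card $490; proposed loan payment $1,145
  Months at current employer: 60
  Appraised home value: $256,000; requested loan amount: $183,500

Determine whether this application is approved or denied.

Denied

Credit score 810 ≥ 660 (meets)
Total monthly debts = (4,700 + 490 + 1,145) = 6,335. DTI = 6,335/13,100 = 48.4% ≤ 50%
Employment 60 ≥ 6 months
LTV: 183,500 ÷ 256,000 = 71.7%, exceeds 70% cap
Fails on LTV.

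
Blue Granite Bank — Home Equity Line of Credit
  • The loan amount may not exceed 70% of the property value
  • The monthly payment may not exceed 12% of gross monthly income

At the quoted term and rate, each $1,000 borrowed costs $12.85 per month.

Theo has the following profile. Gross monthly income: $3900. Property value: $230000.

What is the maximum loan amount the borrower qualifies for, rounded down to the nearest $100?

Payment cap: 12% × $3,900 = $468/month.
At $12.85 per $1,000, that supports 468/12.85 × 1,000 ≈ $36,420 → $36,400.
LTV cap: 70% × $230,000 = $161,000 → $161,000.
Binding constraint: payment-to-income.

$36,400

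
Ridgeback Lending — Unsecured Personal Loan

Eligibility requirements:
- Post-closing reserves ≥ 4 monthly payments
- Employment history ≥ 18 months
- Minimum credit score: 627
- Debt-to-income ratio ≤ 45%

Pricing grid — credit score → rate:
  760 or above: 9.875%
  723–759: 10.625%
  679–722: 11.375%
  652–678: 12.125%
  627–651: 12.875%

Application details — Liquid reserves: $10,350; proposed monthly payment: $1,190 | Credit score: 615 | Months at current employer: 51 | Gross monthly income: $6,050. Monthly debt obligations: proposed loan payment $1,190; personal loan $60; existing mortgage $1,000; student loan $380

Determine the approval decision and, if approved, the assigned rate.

Credit score 615 < 627 (below minimum)
Total monthly debts = (1,190 + 60 + 1,000 + 380) = 2,630. Debt-to-income = 2,630/6,050 = 43.5% — meets 45% limit
Reserves = 10,350/1,190 = 8.7 months ≥ 4
Employment 51 ≥ 18 months
Not all requirements met → denied.

Denied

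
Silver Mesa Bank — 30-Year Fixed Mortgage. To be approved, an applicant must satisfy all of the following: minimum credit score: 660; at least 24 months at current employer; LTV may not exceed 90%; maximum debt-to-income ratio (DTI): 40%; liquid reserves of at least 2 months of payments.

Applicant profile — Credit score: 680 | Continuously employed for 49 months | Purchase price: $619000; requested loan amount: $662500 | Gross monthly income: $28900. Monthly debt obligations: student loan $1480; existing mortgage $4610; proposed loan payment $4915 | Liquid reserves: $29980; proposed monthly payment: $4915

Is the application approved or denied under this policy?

Denied

Credit score 680 ≥ 660 (meets)
Employment 49 ≥ 24 months
LTV: 662,500 ÷ 619,000 = 107%, exceeds 90% cap
Total monthly debts = (1,480 + 4,610 + 4,915) = 11,005. DTI = 11,005/28,900 = 38.1% ≤ 40%
Liquid reserves cover 29,980/4,915 = 6.1 months — ≥ 2 required
Fails on LTV.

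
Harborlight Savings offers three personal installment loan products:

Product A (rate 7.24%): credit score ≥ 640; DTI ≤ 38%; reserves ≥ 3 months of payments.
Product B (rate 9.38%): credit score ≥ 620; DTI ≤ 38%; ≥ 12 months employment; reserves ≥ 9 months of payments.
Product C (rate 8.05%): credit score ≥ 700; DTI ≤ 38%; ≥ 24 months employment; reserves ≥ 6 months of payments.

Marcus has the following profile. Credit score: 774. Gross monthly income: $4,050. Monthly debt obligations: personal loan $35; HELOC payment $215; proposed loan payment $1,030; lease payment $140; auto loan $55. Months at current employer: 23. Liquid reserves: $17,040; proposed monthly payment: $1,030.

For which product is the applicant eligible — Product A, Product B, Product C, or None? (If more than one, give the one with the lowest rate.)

Product A

Total debts = (35 + 215 + 1,030 + 140 + 55) = 1,475; DTI = 1,475/4,050 = 36.4%.
Reserves = 17,040/1,030 = 16.5 months.
Product A: score 774 ≥ 640; DTI 36.4% ≤ 38%; reserves 16.5 ≥ 3 mo → qualifies.
Product B: score 774 ≥ 620; DTI 36.4% ≤ 38%; employment 23 ≥ 12 mo; reserves 16.5 ≥ 9 mo → qualifies.
Product C: score 774 ≥ 700; DTI 36.4% ≤ 38%; employment 23 < 24 mo; reserves 16.5 ≥ 6 mo → does not qualify.
Qualifying: Product A, Product B. Lowest rate is 7.24% → Product A.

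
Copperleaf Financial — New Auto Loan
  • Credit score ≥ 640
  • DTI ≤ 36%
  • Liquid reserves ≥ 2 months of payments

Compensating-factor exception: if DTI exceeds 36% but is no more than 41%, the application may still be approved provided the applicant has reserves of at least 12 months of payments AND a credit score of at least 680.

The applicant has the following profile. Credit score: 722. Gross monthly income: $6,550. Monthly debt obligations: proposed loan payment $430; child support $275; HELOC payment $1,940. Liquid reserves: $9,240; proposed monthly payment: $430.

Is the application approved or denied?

Approved

Credit score 722 ≥ 640 (meets base)
Total debts = (430 + 275 + 1,940) = 2,645. DTI = 2,645/6,550 = 40.4% > 36% — standard DTI limit exceeded.
Reserves = 9,240/430 = 21.5 months ≥ 2
40.4% falls in the override range (36%–41%), so the compensating-factor test applies.
Override check — reserves: 21.5 mo (ok); score: 722 (ok).
Both compensating conditions met → exception applies.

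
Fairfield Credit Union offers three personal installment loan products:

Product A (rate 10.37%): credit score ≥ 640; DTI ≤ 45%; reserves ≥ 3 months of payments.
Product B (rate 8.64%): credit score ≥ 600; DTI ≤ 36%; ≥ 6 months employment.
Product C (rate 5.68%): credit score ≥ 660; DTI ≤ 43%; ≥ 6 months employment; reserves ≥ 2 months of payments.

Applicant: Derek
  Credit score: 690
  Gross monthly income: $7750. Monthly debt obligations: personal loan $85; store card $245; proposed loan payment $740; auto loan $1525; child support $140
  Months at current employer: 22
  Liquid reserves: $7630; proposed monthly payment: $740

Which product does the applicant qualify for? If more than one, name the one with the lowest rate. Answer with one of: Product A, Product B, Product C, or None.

Product C

Total debts = (85 + 245 + 740 + 1,525 + 140) = 2,735; DTI = 2,735/7,750 = 35.3%.
Reserves = 7,630/740 = 10.3 months.
Product A: score 690 ≥ 640; DTI 35.3% ≤ 45%; reserves 10.3 ≥ 3 mo → qualifies.
Product B: score 690 ≥ 600; DTI 35.3% ≤ 36%; employment 22 ≥ 6 mo → qualifies.
Product C: score 690 ≥ 660; DTI 35.3% ≤ 43%; employment 22 ≥ 6 mo; reserves 10.3 ≥ 2 mo → qualifies.
Qualifying: Product A, Product B, Product C. Lowest rate is 5.68% → Product C.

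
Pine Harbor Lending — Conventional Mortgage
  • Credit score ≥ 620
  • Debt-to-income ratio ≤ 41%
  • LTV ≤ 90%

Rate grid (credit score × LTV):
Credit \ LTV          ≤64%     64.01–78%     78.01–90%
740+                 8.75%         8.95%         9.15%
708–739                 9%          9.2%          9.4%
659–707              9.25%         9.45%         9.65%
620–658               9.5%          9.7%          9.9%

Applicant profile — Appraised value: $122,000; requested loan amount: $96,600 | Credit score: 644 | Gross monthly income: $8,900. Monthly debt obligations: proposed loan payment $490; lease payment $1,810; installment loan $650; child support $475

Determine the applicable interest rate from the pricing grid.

9.9%

Credit score 644 ≥ 620; Total monthly debts = (490 + 1,810 + 650 + 475) = 3,425. DTI = 3,425/8,900 = 38.5% ≤ 41%
LTV: 96,600 ÷ 122,000 = 79.2%, within 90% cap
Score 644 is in the 620–658 band; LTV 79.2% is in the 78.01–90% band → 9.9%.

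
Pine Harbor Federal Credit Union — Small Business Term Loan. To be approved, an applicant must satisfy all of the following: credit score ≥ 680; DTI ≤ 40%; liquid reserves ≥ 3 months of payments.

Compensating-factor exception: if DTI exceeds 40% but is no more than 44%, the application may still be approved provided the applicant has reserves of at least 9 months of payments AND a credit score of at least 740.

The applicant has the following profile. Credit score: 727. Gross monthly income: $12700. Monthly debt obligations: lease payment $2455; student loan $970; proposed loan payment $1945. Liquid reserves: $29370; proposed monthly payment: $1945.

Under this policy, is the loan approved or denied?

Credit score 727 ≥ 680 (meets base)
Total debts = (2,455 + 970 + 1,945) = 5,370. DTI: 5,370 ÷ 12,700 = 42.3%, over the 40% base limit.
Liquid reserves cover 29,370/1,945 = 15.1 months — ≥ 3 required
42.3% falls in the override range (40%–44%), so the compensating-factor test applies.
Reserves 15.1 ≥ 9 months; credit score 727 < 740.
Override conditions not both satisfied; exception does not apply.

Denied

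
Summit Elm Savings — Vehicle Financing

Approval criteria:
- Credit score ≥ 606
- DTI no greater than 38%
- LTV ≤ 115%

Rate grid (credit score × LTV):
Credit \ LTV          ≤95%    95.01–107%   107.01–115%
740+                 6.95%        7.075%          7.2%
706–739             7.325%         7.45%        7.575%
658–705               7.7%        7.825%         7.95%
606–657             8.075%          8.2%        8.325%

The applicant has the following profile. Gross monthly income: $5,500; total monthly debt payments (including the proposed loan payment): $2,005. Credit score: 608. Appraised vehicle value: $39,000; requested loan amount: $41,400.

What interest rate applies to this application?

Credit score 608 ≥ 606; Debt-to-income = 2,005/5,500 = 36.5% — meets 38% limit
LTV = 41,400/39,000 = 106.2% ≤ 115%
Row: 608 falls in 606–657. Column: 106.2% falls in 95.01–107%. Rate = 8.2%.

8.2%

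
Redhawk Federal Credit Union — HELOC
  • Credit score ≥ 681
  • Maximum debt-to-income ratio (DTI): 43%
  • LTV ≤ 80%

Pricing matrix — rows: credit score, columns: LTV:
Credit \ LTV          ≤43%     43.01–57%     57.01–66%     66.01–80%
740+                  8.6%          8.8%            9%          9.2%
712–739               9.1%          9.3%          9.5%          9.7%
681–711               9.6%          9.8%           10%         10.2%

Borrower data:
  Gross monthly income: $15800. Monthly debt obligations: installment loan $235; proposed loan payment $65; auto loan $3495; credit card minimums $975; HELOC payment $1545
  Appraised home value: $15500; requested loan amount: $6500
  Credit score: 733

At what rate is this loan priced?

Credit score 733 ≥ 681; Total monthly debts = (235 + 65 + 3,495 + 975 + 1,545) = 6,315. DTI = 6,315/15,800 = 40% ≤ 43%
LTV: 6,500 ÷ 15,500 = 41.9%, within 80% cap
Credit 733 → row 712–739; LTV 41.9% → column ≤43%. Grid cell → 9.1%.

9.1%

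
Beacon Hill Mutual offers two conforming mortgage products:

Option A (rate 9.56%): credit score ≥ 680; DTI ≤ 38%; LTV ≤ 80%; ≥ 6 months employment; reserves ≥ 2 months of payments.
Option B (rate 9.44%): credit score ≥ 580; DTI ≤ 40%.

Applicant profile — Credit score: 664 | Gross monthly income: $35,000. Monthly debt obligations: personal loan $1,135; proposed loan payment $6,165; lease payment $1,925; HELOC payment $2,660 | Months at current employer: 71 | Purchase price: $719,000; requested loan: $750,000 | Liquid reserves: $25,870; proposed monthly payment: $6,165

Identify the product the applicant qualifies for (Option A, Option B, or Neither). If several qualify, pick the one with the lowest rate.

Total debts = (1,135 + 6,165 + 1,925 + 2,660) = 11,885; DTI = 11,885/35,000 = 34%.
LTV = 750,000/719,000 = 104.3%.
Reserves = 25,870/6,165 = 4.2 months.
Option A: score 664 < 680; DTI 34% ≤ 38%; LTV 104.3% > 80%; employment 71 ≥ 6 mo; reserves 4.2 ≥ 2 mo → does not qualify.
Option B: score 664 ≥ 580; DTI 34% ≤ 40% → qualifies.

Option B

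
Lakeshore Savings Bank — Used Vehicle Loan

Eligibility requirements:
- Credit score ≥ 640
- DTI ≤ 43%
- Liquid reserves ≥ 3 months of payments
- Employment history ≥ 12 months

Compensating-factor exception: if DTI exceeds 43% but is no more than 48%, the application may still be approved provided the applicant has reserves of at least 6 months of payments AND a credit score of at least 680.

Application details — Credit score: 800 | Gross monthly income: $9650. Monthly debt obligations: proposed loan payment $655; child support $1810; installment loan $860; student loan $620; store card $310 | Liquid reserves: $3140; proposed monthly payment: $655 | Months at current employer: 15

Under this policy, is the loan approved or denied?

Credit score 800 ≥ 640 (meets base)
Total debts = (655 + 1,810 + 860 + 620 + 310) = 4,255. DTI = 4,255/9,650 = 44.1% > 43% — standard DTI limit exceeded.
Reserves = 3,140/655 = 4.8 months ≥ 3
Employment 15 ≥ 12 months
DTI 44.1% is within the 43%–48% exception band; checking compensating factors.
Reserves 4.8 < 6 months; credit score 800 ≥ 680.
Override conditions not both satisfied; exception does not apply.

Denied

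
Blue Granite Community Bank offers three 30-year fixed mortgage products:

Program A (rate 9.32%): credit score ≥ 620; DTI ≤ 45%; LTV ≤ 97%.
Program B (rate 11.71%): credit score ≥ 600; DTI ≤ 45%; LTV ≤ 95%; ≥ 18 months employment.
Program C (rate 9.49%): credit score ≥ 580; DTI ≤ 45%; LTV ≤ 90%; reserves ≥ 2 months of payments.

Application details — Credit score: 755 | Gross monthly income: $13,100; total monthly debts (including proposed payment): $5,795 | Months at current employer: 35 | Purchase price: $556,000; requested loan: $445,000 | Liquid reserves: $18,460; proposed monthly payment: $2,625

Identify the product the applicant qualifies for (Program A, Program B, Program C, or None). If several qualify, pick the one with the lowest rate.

DTI = 5,795/13,100 = 44.2%.
LTV = 445,000/556,000 = 80%.
Reserves = 18,460/2,625 = 7.0 months.
Program A: score 755 ≥ 620; DTI 44.2% ≤ 45%; LTV 80% ≤ 97% → qualifies.
Program B: score 755 ≥ 600; DTI 44.2% ≤ 45%; LTV 80% ≤ 95%; employment 35 ≥ 18 mo → qualifies.
Program C: score 755 ≥ 580; DTI 44.2% ≤ 45%; LTV 80% ≤ 90%; reserves 7.0 ≥ 2 mo → qualifies.
Qualifying: Program A, Program B, Program C. Lowest rate is 9.32% → Program A.

Program A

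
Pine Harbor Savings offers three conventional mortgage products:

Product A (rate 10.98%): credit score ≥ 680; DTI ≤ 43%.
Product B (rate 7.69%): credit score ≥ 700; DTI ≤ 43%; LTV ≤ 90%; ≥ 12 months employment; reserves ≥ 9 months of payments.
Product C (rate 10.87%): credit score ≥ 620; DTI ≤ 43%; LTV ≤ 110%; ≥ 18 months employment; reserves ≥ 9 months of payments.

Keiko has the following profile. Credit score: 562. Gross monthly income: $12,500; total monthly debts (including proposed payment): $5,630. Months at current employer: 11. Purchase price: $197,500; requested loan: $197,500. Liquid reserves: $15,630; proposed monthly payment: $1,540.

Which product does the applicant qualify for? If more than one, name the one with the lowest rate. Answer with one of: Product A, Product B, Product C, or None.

DTI = 5,630/12,500 = 45%.
LTV = 197,500/197,500 = 100%.
Reserves = 15,630/1,540 = 10.1 months.
Product A: score 562 < 680; DTI 45% > 43% → does not qualify.
Product B: score 562 < 700; DTI 45% > 43%; LTV 100% > 90%; employment 11 < 12 mo; reserves 10.1 ≥ 9 mo → does not qualify.
Product C: score 562 < 620; DTI 45% > 43%; LTV 100% ≤ 110%; employment 11 < 18 mo; reserves 10.1 ≥ 9 mo → does not qualify.

None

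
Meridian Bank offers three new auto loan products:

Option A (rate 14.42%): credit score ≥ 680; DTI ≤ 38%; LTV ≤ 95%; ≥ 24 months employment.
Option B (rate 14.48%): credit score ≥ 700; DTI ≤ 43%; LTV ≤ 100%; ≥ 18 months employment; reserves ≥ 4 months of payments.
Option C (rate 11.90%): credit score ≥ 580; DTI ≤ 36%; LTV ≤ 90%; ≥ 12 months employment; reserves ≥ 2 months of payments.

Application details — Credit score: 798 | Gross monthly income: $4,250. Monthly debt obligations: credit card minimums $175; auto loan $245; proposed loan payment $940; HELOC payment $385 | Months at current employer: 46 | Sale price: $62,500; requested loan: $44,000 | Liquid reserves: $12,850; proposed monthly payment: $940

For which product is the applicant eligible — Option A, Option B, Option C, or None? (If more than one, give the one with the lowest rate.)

Total debts = (175 + 245 + 940 + 385) = 1,745; DTI = 1,745/4,250 = 41.1%.
LTV = 44,000/62,500 = 70.4%.
Reserves = 12,850/940 = 13.7 months.
Option A: score 798 ≥ 680; DTI 41.1% > 38%; LTV 70.4% ≤ 95%; employment 46 ≥ 24 mo → does not qualify.
Option B: score 798 ≥ 700; DTI 41.1% ≤ 43%; LTV 70.4% ≤ 100%; employment 46 ≥ 18 mo; reserves 13.7 ≥ 4 mo → qualifies.
Option C: score 798 ≥ 580; DTI 41.1% > 36%; LTV 70.4% ≤ 90%; employment 46 ≥ 12 mo; reserves 13.7 ≥ 2 mo → does not qualify.

Option B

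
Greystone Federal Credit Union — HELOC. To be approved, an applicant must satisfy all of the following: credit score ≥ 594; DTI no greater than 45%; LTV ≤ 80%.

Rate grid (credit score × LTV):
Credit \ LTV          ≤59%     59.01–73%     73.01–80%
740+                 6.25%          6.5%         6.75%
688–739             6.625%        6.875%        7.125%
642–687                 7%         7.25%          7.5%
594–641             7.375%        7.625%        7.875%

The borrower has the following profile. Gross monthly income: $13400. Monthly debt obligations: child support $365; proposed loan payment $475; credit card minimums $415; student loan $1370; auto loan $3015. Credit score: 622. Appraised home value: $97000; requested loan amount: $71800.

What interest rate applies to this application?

7.875%

Credit score 622 ≥ 594; Total monthly debts = (365 + 475 + 415 + 1,370 + 3,015) = 5,640. DTI: 5,640 ÷ 13,400 = 42.1%, within the 45% cap
LTV: 71,800 ÷ 97,000 = 74%, within 80% cap
Credit 622 → row 594–641; LTV 74% → column 73.01–80%. Grid cell → 7.875%.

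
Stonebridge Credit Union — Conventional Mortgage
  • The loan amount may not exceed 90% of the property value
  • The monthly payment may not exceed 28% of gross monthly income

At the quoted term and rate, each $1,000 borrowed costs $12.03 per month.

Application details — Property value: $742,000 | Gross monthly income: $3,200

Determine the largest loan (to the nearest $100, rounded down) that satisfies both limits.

$74,400

Payment cap: 28% × $3,200 = $896/month.
At $12.03 per $1,000, that supports 896/12.03 × 1,000 ≈ $74,480 → $74,400.
LTV cap: 90% × $742,000 = $667,800 → $667,800.
Binding constraint: payment-to-income.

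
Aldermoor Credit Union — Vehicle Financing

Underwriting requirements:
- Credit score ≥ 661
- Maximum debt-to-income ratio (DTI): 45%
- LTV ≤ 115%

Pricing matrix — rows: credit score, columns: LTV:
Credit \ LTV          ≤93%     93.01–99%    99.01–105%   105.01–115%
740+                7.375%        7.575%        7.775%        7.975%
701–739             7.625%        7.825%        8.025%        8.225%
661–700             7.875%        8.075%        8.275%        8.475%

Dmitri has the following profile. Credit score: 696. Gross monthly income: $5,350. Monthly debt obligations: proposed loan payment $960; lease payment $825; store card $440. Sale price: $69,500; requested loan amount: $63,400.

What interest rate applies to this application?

Credit score 696 ≥ 661; Total monthly debts = (960 + 825 + 440) = 2,225. DTI = 2,225/5,350 = 41.6% ≤ 45%
LTV: 63,400 ÷ 69,500 = 91.2%, within 115% cap
Credit 696 → row 661–700; LTV 91.2% → column ≤93%. Grid cell → 7.875%.

7.875%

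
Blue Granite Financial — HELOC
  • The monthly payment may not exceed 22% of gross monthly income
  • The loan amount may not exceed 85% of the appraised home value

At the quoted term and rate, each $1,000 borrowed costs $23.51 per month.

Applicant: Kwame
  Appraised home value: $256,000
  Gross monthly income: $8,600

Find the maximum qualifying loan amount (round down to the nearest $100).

$80,400

Payment cap: 22% × $8,600 = $1,892/month.
At $23.51 per $1,000, that supports 1,892/23.51 × 1,000 ≈ $80,476 → $80,400.
LTV cap: 85% × $256,000 = $217,600 → $217,600.
Binding constraint: payment-to-income.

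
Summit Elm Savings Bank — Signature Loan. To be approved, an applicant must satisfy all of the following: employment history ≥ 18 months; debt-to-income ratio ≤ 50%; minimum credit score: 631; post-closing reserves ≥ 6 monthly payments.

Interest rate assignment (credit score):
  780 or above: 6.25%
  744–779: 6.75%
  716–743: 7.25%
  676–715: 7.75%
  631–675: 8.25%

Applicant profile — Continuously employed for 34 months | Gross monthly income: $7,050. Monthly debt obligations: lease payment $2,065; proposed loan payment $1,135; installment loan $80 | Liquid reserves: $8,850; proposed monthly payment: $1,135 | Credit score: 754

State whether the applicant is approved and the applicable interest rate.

Approved at 6.75%

Credit score 754 ≥ 631 (meets minimum)
Employment 34 ≥ 18 months
Reserves = 8,850/1,135 = 7.8 months ≥ 6
Total monthly debts = (2,065 + 1,135 + 80) = 3,280. DTI = 3,280/7,050 = 46.5% ≤ 50%
All requirements met. Score 754 falls in the 744–779 tier → 6.75%.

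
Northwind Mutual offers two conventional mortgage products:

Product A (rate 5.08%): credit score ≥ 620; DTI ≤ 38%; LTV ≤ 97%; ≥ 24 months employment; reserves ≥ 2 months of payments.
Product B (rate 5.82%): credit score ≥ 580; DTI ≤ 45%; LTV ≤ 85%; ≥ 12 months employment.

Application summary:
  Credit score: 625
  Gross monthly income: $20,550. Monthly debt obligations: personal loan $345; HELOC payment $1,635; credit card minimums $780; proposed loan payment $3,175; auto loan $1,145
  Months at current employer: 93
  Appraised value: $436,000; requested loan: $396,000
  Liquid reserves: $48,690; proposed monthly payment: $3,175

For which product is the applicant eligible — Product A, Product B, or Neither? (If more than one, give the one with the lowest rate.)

Product A

Total debts = (345 + 1,635 + 780 + 3,175 + 1,145) = 7,080; DTI = 7,080/20,550 = 34.5%.
LTV = 396,000/436,000 = 90.8%.
Reserves = 48,690/3,175 = 15.3 months.
Product A: score 625 ≥ 620; DTI 34.5% ≤ 38%; LTV 90.8% ≤ 97%; employment 93 ≥ 24 mo; reserves 15.3 ≥ 2 mo → qualifies.
Product B: score 625 ≥ 580; DTI 34.5% ≤ 45%; LTV 90.8% > 85%; employment 93 ≥ 12 mo → does not qualify.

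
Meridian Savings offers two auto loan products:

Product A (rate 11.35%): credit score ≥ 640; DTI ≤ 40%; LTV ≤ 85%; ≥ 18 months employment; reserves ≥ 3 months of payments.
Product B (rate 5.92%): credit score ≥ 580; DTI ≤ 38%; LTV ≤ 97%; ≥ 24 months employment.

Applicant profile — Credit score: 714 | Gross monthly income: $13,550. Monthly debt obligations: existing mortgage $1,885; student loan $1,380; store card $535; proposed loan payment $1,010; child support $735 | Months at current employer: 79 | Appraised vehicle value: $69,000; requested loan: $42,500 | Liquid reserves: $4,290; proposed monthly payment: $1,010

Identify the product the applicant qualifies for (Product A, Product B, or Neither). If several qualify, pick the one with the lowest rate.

Neither

Total debts = (1,885 + 1,380 + 535 + 1,010 + 735) = 5,545; DTI = 5,545/13,550 = 40.9%.
LTV = 42,500/69,000 = 61.6%.
Reserves = 4,290/1,010 = 4.2 months.
Product A: score 714 ≥ 640; DTI 40.9% > 40%; LTV 61.6% ≤ 85%; employment 79 ≥ 18 mo; reserves 4.2 ≥ 3 mo → does not qualify.
Product B: score 714 ≥ 580; DTI 40.9% > 38%; LTV 61.6% ≤ 97%; employment 79 ≥ 24 mo → does not qualify.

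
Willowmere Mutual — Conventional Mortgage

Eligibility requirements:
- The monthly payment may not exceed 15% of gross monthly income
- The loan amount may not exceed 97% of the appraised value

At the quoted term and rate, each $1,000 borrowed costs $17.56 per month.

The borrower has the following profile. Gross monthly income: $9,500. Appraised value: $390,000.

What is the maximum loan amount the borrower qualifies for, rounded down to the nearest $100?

$81,100

Payment cap: 15% × $9,500 = $1,425/month.
At $17.56 per $1,000, that supports 1,425/17.56 × 1,000 ≈ $81,150 → $81,100.
LTV cap: 97% × $390,000 = $378,300 → $378,300.
Binding constraint: payment-to-income.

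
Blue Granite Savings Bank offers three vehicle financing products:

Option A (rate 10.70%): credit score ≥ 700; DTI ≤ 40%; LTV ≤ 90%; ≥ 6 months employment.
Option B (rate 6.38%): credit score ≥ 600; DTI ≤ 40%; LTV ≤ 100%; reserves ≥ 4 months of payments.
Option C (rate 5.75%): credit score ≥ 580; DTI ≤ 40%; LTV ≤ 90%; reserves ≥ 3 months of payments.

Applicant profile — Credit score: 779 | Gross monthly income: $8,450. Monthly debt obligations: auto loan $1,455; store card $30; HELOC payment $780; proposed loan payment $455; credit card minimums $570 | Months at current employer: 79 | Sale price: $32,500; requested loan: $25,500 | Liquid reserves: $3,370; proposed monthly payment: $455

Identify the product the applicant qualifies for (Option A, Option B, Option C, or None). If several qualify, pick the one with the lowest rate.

Total debts = (1,455 + 30 + 780 + 455 + 570) = 3,290; DTI = 3,290/8,450 = 38.9%.
LTV = 25,500/32,500 = 78.5%.
Reserves = 3,370/455 = 7.4 months.
Option A: score 779 ≥ 700; DTI 38.9% ≤ 40%; LTV 78.5% ≤ 90%; employment 79 ≥ 6 mo → qualifies.
Option B: score 779 ≥ 600; DTI 38.9% ≤ 40%; LTV 78.5% ≤ 100%; reserves 7.4 ≥ 4 mo → qualifies.
Option C: score 779 ≥ 580; DTI 38.9% ≤ 40%; LTV 78.5% ≤ 90%; reserves 7.4 ≥ 3 mo → qualifies.
Qualifying: Option A, Option B, Option C. Lowest rate is 5.75% → Option C.

Option C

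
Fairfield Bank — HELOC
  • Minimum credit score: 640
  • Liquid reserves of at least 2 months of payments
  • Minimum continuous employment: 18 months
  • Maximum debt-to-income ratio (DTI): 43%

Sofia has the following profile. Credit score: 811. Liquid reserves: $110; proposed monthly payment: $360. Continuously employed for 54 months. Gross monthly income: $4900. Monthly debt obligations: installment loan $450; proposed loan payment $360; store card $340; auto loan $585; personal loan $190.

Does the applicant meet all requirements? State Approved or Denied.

Credit score 811 ≥ 640 (meets)
Liquid reserves cover 110/360 = 0.3 months — < 2 required
Employment 54 ≥ 18 months
Total monthly debts = (450 + 360 + 340 + 585 + 190) = 1,925. DTI: 1,925 ÷ 4,900 = 39.3%, within the 43% cap
Fails on reserves.

Denied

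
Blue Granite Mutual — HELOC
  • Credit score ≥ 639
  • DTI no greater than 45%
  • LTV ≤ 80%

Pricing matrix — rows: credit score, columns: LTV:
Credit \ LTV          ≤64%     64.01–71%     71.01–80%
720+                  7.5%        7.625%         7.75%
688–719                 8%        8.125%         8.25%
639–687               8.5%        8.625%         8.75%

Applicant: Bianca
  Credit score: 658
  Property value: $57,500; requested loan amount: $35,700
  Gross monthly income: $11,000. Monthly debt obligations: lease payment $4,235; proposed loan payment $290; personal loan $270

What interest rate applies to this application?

8.5%

Credit score 658 ≥ 639; Total monthly debts = (4,235 + 290 + 270) = 4,795. DTI = 4,795/11,000 = 43.6% ≤ 45%
Loan-to-value = 35,700/57,500 = 62.1% — pass (80% max)
Credit 658 → row 639–687; LTV 62.1% → column ≤64%. Grid cell → 8.5%.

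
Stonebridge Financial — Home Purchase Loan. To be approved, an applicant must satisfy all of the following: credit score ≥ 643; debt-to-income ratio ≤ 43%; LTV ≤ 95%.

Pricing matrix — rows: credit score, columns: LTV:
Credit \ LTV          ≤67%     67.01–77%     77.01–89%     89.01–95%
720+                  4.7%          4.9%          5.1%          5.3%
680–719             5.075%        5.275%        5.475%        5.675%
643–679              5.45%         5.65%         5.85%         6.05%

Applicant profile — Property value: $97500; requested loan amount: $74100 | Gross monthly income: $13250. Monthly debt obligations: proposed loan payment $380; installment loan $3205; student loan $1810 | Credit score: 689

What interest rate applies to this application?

5.275%

Credit score 689 ≥ 643; Total monthly debts = (380 + 3,205 + 1,810) = 5,395. DTI = 5,395/13,250 = 40.7% ≤ 43%
LTV: 74,100 ÷ 97,500 = 76%, within 95% cap
Score 689 is in the 680–719 band; LTV 76% is in the 67.01–77% band → 5.275%.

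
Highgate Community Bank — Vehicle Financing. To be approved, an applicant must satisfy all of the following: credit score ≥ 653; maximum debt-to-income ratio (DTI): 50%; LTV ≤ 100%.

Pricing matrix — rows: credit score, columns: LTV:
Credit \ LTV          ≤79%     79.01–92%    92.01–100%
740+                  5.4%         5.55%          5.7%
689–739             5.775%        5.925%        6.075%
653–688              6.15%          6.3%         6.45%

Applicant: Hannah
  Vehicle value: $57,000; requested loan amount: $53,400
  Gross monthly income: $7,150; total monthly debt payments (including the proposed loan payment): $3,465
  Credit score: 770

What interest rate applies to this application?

Credit score 770 ≥ 653; DTI: 3,465 ÷ 7,150 = 48.5%, within the 50% cap
Loan-to-value = 53,400/57,000 = 93.7% — pass (100% max)
Row: 770 falls in 740+. Column: 93.7% falls in 92.01–100%. Rate = 5.7%.

5.7%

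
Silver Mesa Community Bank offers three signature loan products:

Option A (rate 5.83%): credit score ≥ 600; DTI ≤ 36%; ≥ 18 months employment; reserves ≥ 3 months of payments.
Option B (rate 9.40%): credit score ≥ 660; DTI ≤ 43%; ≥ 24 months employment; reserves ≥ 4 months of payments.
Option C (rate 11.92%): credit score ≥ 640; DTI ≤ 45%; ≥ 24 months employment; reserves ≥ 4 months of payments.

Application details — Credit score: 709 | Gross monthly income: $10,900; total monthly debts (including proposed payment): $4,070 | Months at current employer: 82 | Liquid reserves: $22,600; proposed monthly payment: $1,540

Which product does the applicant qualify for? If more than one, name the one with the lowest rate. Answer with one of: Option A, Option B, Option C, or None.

DTI = 4,070/10,900 = 37.3%.
Reserves = 22,600/1,540 = 14.7 months.
Option A: score 709 ≥ 600; DTI 37.3% > 36%; employment 82 ≥ 18 mo; reserves 14.7 ≥ 3 mo → does not qualify.
Option B: score 709 ≥ 660; DTI 37.3% ≤ 43%; employment 82 ≥ 24 mo; reserves 14.7 ≥ 4 mo → qualifies.
Option C: score 709 ≥ 640; DTI 37.3% ≤ 45%; employment 82 ≥ 24 mo; reserves 14.7 ≥ 4 mo → qualifies.
Qualifying: Option B, Option C. Lowest rate is 9.40% → Option B.

Option B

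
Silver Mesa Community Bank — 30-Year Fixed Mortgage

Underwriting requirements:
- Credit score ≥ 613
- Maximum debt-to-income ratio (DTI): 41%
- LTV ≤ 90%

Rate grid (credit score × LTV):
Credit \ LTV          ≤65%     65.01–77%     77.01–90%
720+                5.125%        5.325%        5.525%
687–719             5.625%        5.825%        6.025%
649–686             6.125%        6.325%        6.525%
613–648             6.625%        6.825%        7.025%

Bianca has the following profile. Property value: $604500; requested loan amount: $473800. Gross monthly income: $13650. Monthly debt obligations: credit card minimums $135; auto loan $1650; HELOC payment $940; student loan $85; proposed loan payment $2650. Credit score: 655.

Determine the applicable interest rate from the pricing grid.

Credit score 655 ≥ 613; Total monthly debts = (135 + 1,650 + 940 + 85 + 2,650) = 5,460. DTI = 5,460/13,650 = 40% ≤ 41%
Loan-to-value = 473,800/604,500 = 78.4% — pass (90% max)
Row: 655 falls in 649–686. Column: 78.4% falls in 77.01–90%. Rate = 6.525%.

6.525%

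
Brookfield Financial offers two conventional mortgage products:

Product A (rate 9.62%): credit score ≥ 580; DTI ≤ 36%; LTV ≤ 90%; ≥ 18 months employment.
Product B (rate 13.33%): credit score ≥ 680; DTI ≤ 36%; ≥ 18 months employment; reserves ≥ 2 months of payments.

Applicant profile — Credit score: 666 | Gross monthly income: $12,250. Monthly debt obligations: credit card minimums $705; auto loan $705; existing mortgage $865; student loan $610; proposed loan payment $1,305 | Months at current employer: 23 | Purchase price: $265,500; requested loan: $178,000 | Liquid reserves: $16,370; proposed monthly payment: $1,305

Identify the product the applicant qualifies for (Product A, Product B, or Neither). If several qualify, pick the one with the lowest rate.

Product A

Total debts = (705 + 705 + 865 + 610 + 1,305) = 4,190; DTI = 4,190/12,250 = 34.2%.
LTV = 178,000/265,500 = 67%.
Reserves = 16,370/1,305 = 12.5 months.
Product A: score 666 ≥ 580; DTI 34.2% ≤ 36%; LTV 67% ≤ 90%; employment 23 ≥ 18 mo → qualifies.
Product B: score 666 < 680; DTI 34.2% ≤ 36%; employment 23 ≥ 18 mo; reserves 12.5 ≥ 2 mo → does not qualify.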